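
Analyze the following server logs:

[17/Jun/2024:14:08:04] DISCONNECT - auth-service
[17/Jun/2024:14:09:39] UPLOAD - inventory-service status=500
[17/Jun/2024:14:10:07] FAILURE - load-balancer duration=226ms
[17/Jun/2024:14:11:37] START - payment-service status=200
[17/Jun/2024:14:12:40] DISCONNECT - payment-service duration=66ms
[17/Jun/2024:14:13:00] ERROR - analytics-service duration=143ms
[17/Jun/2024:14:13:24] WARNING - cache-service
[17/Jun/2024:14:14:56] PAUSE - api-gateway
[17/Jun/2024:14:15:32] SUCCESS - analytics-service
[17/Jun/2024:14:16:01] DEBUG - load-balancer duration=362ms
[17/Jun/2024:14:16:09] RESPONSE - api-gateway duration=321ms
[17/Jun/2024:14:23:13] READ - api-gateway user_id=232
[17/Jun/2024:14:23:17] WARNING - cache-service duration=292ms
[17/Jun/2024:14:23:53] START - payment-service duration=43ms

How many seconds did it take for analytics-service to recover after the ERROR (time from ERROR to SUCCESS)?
152

To calculate recovery time:

1. Find ERROR event for analytics-service: 17/Jun/2024:14:13:00
2. Find next SUCCESS event for analytics-service: 17/Jun/2024:14:15:32
3. Recovery time: 17/Jun/2024:14:15:32 - 17/Jun/2024:14:13:00 = 152 seconds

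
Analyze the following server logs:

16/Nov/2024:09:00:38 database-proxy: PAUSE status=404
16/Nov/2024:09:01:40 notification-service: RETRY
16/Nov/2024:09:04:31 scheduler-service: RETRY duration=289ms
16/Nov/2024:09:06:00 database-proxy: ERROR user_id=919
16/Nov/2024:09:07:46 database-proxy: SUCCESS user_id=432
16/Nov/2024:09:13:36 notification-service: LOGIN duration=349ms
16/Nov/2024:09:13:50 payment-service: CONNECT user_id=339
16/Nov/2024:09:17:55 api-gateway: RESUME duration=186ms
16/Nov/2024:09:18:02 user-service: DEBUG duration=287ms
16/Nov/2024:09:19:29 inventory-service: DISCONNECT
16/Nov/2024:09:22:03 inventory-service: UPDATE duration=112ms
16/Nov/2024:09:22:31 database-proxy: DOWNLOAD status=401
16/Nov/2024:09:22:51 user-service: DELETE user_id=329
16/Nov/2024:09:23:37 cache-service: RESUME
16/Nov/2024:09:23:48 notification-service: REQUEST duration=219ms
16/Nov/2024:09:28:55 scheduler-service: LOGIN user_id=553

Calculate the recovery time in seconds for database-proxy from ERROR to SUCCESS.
106

To calculate recovery time:

1. Find ERROR event for database-proxy: 16/Nov/2024:09:06:00
2. Find next SUCCESS event for database-proxy: 16/Nov/2024:09:07:46
3. Recovery time: 16/Nov/2024:09:07:46 - 16/Nov/2024:09:06:00 = 106 seconds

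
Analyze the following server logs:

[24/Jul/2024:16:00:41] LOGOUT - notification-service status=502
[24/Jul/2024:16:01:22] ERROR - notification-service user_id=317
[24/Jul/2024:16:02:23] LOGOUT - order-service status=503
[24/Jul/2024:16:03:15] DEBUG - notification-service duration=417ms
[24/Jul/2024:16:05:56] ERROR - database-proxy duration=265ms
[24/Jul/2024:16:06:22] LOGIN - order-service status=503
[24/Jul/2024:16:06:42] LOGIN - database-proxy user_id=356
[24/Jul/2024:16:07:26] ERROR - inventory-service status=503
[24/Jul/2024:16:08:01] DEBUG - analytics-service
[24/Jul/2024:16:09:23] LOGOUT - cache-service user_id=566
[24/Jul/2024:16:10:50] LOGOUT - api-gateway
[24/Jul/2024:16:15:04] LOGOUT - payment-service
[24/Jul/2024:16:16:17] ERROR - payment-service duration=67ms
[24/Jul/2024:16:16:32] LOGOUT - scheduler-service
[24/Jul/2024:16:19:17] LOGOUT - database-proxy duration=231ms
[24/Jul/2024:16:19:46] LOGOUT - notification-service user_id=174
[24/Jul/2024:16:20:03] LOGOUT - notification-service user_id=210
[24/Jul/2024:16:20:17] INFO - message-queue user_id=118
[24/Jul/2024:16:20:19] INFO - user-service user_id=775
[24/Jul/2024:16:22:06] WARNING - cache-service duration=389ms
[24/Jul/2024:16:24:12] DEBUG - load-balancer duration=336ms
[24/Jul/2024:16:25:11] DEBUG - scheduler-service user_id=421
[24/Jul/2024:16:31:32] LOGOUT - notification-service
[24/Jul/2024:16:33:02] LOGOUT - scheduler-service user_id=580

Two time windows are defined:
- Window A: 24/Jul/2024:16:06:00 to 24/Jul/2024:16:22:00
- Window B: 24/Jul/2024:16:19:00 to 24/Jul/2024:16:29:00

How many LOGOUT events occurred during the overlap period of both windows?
3

To find overlap events:

1. Window A: 24/Jul/2024:16:06:00 to 24/Jul/2024:16:22:00
2. Window B: 24/Jul/2024:16:19:00 to 24/Jul/2024:16:29:00
3. Overlap period: 24/Jul/2024:16:19:00 to 24/Jul/2024:16:22:00
4. Count LOGOUT events in overlap: 3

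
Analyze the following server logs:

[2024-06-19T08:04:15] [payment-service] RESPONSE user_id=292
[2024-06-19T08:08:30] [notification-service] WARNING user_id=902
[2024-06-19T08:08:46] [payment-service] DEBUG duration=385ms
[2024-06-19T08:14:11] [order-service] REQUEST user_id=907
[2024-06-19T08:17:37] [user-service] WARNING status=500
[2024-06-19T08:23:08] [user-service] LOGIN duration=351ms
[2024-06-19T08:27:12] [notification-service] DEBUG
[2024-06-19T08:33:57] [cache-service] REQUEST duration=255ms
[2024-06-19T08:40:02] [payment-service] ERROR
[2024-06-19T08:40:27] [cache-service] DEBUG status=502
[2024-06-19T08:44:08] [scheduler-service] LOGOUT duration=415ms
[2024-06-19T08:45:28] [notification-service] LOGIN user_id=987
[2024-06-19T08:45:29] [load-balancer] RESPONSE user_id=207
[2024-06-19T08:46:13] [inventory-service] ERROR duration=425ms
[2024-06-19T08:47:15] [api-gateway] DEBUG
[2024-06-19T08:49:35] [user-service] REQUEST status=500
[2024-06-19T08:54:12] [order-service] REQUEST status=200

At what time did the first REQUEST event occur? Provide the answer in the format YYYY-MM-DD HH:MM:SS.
2024-06-19 08:14:11

To find the first event:

1. Filter for all REQUEST events
2. Sort by timestamp
3. Select the first one
4. Timestamp: 2024-06-19 08:14:11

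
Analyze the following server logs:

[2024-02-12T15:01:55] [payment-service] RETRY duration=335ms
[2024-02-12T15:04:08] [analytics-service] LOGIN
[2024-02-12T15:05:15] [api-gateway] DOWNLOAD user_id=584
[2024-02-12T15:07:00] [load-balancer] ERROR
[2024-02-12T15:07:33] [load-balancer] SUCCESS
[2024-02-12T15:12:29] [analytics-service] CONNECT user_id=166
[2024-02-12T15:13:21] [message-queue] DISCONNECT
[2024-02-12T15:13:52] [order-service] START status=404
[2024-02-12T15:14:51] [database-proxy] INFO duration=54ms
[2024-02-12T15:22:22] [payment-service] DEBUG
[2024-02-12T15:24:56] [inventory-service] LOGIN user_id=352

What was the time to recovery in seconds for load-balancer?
33

To calculate recovery time:

1. Find ERROR event for load-balancer: 2024-02-12T15:07:00
2. Find next SUCCESS event for load-balancer: 2024-02-12T15:07:33
3. Recovery time: 2024-02-12T15:07:33 - 2024-02-12T15:07:00 = 33 seconds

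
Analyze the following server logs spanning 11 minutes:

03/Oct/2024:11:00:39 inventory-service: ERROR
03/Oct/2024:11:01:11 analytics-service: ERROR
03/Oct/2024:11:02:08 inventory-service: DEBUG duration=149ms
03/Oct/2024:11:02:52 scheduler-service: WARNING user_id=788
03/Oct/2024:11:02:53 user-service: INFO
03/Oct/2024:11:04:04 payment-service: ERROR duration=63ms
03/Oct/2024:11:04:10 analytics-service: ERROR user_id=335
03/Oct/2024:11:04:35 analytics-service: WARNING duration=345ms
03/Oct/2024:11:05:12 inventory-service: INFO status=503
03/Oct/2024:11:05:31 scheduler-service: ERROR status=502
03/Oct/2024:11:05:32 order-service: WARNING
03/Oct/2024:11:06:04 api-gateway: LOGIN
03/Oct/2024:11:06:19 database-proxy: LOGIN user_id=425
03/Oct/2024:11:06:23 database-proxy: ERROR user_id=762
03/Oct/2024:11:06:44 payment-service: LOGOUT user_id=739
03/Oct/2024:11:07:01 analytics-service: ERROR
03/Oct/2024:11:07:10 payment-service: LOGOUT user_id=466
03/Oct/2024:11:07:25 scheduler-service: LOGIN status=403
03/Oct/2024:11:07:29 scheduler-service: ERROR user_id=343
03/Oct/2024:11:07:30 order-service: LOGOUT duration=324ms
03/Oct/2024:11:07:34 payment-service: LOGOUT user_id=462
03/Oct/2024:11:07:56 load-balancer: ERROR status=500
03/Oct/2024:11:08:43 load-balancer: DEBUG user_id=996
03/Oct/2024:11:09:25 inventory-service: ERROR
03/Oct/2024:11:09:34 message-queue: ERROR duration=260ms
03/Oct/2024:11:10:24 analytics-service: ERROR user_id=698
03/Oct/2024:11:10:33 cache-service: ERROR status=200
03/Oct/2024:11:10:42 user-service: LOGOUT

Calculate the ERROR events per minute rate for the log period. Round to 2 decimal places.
1.18

To calculate the rate:

1. Count total ERROR events: 13
2. Total time period: 11 minutes
3. Rate = 13 / 11 = 1.18 events per minute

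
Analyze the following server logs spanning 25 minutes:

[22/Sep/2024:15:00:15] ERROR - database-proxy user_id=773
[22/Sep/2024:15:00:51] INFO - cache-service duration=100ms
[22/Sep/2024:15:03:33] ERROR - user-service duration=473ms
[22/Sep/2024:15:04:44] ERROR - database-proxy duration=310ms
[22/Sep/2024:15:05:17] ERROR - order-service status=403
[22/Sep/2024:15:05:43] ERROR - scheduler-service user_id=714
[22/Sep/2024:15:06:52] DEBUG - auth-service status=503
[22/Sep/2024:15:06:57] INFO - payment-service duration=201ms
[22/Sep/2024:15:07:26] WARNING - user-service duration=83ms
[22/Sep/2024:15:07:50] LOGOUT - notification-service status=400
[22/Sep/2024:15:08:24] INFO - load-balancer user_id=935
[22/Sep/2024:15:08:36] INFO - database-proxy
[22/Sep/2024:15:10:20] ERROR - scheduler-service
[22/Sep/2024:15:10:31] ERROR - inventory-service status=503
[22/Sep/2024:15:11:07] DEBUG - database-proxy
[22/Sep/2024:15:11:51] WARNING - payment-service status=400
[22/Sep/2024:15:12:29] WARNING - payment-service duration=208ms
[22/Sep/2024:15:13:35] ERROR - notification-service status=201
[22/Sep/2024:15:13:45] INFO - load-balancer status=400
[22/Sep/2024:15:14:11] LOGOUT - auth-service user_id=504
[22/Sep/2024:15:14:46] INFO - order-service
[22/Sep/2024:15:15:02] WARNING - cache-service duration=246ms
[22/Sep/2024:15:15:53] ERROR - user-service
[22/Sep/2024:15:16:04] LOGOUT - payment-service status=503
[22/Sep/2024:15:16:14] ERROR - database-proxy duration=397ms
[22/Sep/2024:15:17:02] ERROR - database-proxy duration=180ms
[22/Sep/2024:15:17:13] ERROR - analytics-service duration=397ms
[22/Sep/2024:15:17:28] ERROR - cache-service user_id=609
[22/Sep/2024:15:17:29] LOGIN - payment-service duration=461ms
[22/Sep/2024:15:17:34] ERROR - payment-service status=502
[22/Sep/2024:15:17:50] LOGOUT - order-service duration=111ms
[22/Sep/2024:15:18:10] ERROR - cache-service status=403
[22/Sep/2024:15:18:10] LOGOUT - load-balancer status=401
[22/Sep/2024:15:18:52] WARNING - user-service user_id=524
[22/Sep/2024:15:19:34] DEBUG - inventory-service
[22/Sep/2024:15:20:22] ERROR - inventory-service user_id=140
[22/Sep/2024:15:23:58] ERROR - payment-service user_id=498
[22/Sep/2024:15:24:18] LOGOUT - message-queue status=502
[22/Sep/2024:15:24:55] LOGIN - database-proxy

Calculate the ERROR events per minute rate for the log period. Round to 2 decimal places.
0.68

To calculate the rate:

1. Count total ERROR events: 17
2. Total time period: 25 minutes
3. Rate = 17 / 25 = 0.68 events per minute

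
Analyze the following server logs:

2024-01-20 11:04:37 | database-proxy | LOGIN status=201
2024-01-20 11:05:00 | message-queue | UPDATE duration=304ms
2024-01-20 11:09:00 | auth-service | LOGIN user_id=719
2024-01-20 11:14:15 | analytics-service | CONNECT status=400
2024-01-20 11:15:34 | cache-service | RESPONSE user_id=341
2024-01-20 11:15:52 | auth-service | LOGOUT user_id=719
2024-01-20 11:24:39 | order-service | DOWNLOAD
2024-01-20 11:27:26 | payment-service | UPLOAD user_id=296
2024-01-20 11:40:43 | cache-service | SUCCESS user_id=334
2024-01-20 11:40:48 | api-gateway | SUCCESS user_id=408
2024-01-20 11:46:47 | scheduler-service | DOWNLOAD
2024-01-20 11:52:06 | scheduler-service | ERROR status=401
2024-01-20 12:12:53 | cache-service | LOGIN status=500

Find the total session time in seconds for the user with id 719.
412

To calculate session duration:

1. Find LOGIN event for user_id=719: 2024-01-20 11:09:00
2. Find LOGOUT event for user_id=719: 2024-01-20 11:15:52
3. Session duration: 2024-01-20 11:15:52 - 2024-01-20 11:09:00 = 412 seconds (6 minutes)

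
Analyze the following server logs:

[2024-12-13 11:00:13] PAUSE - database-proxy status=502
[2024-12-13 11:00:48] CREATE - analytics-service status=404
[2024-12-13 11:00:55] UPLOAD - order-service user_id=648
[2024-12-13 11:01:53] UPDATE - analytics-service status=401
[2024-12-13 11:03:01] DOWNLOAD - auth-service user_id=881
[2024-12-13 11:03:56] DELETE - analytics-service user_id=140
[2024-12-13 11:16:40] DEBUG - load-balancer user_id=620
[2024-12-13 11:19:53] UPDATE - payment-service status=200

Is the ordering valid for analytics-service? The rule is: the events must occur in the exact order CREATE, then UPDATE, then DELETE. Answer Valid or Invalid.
Valid

To validate ordering:

1. Required order: CREATE → UPDATE → DELETE
2. Rule: the events must occur in the exact order CREATE, then UPDATE, then DELETE
3. Check actual order of events for analytics-service
4. Result: Valid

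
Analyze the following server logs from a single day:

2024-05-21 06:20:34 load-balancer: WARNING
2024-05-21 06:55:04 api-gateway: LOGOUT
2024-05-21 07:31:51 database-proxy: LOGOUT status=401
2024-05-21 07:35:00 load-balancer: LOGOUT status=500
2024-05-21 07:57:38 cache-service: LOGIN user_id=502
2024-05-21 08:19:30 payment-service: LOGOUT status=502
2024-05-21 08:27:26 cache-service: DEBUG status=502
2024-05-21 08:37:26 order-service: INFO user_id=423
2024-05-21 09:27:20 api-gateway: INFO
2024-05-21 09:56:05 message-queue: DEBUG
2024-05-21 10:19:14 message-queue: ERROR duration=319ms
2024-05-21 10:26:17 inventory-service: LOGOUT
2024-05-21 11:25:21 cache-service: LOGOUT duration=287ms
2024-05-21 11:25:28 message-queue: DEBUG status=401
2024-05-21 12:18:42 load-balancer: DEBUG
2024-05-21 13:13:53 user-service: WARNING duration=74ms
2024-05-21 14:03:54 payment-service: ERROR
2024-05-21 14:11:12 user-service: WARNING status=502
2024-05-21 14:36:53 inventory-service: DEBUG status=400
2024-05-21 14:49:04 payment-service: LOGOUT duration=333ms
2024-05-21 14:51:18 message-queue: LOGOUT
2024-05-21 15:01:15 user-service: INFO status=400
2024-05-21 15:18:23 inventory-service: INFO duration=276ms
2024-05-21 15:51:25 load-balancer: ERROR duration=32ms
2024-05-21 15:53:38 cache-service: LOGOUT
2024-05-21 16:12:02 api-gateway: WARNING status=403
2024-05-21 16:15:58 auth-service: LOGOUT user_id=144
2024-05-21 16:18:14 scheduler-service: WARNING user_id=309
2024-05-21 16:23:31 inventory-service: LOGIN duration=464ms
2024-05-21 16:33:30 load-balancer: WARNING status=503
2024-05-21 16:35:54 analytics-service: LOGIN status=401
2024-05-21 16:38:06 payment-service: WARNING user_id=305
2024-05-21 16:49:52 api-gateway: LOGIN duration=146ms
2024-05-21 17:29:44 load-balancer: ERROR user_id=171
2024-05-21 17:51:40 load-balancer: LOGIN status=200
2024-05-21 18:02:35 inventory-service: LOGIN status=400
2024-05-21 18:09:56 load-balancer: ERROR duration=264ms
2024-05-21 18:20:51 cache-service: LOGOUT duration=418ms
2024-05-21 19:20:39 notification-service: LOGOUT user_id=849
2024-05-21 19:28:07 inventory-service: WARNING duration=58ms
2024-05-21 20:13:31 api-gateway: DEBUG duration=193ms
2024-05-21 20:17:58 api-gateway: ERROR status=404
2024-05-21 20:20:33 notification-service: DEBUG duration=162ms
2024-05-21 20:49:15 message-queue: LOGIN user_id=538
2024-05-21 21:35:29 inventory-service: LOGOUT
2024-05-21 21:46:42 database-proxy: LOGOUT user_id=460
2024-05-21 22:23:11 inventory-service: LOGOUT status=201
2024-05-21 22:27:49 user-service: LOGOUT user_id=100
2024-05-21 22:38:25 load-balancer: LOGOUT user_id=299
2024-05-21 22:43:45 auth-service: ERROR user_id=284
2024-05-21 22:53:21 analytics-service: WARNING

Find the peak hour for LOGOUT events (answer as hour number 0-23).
22

To find the peak hour:

1. Group all LOGOUT events by hour
2. Count events in each hour
3. Find hour with maximum count
4. Peak hour: 22 (with 3 events)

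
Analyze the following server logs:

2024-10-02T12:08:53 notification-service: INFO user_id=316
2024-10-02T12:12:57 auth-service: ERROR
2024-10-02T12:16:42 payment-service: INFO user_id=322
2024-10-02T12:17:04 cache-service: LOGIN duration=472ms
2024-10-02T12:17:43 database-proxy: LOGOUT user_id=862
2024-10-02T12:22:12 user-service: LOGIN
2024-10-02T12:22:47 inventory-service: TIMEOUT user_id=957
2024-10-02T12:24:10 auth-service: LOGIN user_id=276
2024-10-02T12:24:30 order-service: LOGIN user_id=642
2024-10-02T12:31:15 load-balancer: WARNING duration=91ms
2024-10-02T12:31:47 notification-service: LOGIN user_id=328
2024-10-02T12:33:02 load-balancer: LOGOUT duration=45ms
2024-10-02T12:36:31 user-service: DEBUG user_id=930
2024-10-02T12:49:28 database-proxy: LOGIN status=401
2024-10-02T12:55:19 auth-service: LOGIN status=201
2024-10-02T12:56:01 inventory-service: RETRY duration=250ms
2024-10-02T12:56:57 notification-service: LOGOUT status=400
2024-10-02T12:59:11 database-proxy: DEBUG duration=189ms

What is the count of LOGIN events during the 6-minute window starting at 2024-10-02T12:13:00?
1

To count events in the time window:

1. Window boundaries: 2024-10-02T12:13:00 to 2024-10-02T12:19:00
2. Filter for LOGIN events within this window
3. Count matching events: 1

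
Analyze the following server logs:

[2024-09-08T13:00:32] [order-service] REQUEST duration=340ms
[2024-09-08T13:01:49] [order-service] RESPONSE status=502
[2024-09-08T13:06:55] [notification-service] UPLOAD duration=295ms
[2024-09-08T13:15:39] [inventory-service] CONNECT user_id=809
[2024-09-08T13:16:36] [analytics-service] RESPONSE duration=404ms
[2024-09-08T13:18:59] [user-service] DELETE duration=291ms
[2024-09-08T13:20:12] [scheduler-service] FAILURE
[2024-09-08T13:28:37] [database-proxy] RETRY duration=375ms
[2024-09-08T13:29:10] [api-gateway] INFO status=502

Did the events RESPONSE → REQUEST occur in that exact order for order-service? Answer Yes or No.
No

To verify sequence order:

1. Find all events in sequence RESPONSE → REQUEST for order-service
2. Extract their timestamps
3. Check if timestamps are in ascending order
4. Result: No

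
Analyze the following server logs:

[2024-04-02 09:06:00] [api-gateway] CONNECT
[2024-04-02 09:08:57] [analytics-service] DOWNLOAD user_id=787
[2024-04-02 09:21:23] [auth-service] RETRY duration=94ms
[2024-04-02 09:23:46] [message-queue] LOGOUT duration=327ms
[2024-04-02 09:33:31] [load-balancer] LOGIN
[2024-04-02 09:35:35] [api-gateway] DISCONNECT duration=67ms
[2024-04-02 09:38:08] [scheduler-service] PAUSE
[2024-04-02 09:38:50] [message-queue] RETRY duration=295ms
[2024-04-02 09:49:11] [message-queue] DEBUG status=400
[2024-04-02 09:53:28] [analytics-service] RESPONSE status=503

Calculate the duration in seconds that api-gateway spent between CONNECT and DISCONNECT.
1775

To calculate state duration:

1. Find CONNECT event for api-gateway: 2024-04-02 09:06:00
2. Find DISCONNECT event for api-gateway: 2024-04-02 09:35:35
3. Calculate duration: 2024-04-02 09:35:35 - 2024-04-02 09:06:00 = 1775 seconds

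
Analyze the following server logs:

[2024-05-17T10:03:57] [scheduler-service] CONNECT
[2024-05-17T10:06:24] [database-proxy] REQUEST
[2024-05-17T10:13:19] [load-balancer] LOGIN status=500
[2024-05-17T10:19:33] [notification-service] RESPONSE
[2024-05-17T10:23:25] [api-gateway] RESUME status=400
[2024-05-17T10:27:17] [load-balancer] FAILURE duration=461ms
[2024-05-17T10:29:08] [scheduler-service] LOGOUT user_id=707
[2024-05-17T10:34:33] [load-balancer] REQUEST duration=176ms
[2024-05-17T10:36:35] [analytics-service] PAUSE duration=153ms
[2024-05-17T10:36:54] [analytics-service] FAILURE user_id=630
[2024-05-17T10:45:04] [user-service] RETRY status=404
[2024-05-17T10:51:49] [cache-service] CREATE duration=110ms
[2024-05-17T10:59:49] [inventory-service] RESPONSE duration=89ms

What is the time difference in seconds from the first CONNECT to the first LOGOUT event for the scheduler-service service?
1511

To find the time between events:

1. Locate the first CONNECT event for scheduler-service: 2024-05-17T10:03:57
2. Locate the first LOGOUT event for scheduler-service: 2024-05-17T10:29:08
3. Calculate the difference: 2024-05-17T10:29:08 - 2024-05-17T10:03:57 = 1511 seconds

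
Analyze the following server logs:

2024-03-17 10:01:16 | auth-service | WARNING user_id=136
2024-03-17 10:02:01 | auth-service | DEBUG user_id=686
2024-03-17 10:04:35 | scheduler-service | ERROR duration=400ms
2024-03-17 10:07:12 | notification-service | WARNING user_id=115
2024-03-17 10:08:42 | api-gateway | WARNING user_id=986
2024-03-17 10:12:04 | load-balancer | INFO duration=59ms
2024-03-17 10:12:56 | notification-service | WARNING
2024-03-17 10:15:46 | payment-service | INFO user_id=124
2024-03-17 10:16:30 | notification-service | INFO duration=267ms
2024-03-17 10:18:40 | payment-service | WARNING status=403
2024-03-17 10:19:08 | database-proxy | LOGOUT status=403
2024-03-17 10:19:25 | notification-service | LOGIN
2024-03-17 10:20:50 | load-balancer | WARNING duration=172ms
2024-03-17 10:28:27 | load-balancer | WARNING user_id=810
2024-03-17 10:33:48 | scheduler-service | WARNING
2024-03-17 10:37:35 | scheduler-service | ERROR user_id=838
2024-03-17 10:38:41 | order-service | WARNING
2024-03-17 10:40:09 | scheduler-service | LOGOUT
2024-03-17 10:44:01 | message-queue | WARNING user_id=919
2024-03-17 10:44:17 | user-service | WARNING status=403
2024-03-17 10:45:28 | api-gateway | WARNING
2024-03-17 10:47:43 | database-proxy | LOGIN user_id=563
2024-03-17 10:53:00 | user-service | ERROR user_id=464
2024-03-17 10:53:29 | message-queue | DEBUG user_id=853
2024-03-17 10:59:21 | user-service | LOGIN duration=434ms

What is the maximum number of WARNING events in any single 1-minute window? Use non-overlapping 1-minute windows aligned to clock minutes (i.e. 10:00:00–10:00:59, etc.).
2

To find the burst window:

1. Divide the log period into non-overlapping 1-minute windows starting at 10:00
2. Count WARNING events in each window
3. Find the window with maximum count
4. Maximum events in a window: 2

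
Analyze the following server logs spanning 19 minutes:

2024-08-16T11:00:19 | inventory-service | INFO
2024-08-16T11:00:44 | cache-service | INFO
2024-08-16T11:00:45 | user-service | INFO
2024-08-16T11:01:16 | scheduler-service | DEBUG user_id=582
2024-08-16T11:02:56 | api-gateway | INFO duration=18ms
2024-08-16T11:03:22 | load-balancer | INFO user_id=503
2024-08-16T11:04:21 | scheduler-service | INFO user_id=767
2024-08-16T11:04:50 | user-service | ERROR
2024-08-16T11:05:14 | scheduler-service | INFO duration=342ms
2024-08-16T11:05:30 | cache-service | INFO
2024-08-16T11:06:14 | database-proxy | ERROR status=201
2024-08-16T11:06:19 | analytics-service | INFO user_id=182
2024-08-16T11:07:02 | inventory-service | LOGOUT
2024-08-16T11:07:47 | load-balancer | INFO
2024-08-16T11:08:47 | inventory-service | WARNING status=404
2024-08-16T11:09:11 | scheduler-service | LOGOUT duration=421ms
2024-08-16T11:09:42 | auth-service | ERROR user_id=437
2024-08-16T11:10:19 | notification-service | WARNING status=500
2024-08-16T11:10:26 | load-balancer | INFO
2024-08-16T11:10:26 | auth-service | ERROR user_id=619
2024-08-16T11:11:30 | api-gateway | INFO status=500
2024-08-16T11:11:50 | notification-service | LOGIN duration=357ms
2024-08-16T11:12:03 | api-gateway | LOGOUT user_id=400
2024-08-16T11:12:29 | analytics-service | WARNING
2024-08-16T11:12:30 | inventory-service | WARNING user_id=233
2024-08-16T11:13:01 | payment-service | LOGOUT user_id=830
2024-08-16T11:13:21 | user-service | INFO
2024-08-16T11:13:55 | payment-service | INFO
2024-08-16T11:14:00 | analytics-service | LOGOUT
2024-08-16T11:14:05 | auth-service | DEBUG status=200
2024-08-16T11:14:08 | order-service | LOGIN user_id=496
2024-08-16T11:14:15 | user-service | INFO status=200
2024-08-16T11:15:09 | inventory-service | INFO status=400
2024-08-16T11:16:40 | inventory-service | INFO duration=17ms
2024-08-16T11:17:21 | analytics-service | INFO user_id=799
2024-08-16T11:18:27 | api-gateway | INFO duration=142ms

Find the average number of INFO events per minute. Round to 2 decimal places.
1.0

To calculate the rate:

1. Count total INFO events: 19
2. Total time period: 19 minutes
3. Rate = 19 / 19 = 1.0 events per minute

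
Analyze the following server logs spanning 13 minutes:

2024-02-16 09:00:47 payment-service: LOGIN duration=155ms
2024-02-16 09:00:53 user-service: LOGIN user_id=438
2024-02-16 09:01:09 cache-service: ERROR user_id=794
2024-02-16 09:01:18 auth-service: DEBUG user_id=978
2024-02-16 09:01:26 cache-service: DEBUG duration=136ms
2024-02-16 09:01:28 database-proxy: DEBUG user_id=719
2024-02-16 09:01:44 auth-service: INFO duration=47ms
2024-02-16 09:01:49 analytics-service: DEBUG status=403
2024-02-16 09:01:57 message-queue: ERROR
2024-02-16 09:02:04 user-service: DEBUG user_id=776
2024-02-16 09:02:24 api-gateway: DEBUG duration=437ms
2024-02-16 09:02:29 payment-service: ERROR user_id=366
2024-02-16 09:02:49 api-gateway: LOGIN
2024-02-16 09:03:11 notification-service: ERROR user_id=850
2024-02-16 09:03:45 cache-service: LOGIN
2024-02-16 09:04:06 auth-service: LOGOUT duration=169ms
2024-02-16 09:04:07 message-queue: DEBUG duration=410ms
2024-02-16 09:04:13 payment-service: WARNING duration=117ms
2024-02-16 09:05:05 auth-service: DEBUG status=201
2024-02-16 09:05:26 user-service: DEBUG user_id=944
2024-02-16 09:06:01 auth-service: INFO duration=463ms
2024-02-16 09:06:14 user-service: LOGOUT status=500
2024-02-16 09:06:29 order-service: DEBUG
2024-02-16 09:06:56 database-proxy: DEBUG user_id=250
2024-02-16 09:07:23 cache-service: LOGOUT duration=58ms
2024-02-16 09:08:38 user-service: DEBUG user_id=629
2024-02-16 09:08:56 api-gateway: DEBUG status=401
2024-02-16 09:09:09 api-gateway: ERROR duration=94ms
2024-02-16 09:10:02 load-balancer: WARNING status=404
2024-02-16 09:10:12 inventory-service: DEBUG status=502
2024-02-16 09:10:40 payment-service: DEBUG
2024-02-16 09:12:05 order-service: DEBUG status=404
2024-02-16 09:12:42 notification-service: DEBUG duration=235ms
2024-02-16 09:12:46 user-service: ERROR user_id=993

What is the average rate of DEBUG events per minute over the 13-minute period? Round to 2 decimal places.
1.31

To calculate the rate:

1. Count total DEBUG events: 17
2. Total time period: 13 minutes
3. Rate = 17 / 13 = 1.31 events per minute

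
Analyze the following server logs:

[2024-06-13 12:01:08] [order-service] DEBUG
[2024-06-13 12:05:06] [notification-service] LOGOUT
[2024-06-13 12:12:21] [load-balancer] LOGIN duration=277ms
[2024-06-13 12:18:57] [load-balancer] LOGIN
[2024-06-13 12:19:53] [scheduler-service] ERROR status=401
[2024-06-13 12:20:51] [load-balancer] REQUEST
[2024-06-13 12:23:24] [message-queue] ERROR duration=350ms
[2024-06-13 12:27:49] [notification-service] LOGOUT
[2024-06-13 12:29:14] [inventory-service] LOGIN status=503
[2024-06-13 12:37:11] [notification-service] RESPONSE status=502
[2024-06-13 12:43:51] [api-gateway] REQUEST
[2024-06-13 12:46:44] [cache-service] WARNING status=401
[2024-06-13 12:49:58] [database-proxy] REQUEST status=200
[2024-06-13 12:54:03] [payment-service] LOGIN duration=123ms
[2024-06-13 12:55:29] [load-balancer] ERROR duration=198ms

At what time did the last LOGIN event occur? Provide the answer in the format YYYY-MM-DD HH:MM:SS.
2024-06-13 12:54:03

To find the last event:

1. Filter for all LOGIN events
2. Sort by timestamp
3. Select the last one
4. Timestamp: 2024-06-13 12:54:03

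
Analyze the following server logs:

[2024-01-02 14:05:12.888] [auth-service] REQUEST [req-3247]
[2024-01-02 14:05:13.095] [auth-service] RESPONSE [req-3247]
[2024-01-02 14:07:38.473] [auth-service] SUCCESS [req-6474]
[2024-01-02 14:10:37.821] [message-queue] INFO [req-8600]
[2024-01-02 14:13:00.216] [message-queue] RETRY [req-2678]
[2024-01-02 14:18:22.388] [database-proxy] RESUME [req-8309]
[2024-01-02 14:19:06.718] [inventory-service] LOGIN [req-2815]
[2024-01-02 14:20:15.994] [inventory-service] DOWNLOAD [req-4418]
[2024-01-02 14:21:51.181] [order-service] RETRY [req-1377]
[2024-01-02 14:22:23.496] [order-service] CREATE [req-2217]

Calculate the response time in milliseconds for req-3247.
207

To calculate latency:

1. Find REQUEST with id req-3247: 2024-01-02 14:05:12.888
2. Find RESPONSE with id req-3247: 2024-01-02 14:05:13.095
3. Latency: 2024-01-02 14:05:13.095 - 2024-01-02 14:05:12.888 = 207ms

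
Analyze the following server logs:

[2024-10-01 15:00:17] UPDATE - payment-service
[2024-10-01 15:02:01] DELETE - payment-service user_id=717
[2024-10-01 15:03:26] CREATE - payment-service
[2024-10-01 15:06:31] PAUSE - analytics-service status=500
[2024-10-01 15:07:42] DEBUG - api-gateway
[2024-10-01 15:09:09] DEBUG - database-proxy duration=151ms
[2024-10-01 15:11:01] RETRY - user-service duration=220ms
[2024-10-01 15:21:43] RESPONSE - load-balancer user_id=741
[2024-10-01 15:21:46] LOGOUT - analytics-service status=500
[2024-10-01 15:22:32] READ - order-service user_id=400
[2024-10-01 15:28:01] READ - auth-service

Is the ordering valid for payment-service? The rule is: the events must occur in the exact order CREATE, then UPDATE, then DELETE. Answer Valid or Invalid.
Invalid

To validate ordering:

1. Required order: CREATE → UPDATE → DELETE
2. Rule: the events must occur in the exact order CREATE, then UPDATE, then DELETE
3. Check actual order of events for payment-service
4. Result: Invalid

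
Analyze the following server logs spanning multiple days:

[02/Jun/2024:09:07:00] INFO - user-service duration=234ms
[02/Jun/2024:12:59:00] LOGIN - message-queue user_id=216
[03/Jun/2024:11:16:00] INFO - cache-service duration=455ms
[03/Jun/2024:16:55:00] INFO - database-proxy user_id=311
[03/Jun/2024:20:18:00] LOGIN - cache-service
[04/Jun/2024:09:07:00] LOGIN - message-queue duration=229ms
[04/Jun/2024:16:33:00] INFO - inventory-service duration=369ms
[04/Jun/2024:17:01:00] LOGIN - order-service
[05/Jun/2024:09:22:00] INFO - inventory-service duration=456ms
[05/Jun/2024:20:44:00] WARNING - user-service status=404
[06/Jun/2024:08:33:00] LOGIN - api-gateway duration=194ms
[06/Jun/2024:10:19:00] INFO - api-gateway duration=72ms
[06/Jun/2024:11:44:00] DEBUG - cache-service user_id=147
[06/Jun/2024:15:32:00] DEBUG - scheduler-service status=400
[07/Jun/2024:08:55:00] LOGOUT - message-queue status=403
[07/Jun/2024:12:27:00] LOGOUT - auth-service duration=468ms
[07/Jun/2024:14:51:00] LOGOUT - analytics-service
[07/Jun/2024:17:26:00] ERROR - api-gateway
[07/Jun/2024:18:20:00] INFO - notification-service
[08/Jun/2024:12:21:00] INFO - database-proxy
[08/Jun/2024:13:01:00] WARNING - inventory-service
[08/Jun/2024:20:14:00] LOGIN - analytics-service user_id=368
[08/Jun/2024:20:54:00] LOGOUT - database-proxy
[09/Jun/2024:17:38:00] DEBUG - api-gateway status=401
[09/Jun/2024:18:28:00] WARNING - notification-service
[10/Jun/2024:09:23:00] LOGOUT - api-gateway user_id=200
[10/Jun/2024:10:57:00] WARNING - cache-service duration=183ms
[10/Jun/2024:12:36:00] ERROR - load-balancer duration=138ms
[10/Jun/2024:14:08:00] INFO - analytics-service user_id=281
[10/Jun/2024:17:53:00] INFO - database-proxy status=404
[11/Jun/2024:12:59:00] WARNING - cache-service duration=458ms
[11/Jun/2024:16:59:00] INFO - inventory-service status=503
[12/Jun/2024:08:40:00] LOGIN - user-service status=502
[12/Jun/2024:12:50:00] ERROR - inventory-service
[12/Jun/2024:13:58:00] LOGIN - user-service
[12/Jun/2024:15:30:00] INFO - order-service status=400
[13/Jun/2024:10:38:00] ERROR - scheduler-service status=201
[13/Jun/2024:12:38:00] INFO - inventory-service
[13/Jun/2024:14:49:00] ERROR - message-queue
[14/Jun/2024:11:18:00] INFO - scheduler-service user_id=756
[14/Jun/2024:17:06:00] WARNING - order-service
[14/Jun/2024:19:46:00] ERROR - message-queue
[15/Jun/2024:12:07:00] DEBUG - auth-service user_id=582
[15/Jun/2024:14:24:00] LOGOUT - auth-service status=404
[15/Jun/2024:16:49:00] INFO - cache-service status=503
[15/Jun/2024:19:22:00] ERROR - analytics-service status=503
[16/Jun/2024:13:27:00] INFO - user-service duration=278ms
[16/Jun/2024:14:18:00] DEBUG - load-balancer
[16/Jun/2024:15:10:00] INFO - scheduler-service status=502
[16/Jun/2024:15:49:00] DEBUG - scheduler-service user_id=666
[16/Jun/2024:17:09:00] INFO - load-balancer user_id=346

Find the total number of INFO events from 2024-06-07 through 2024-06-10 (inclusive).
4

To filter by date range:

1. Date range: 2024-06-07 through 2024-06-10, both dates inclusive
2. Filter for INFO events whose date falls in this range
3. Count matching events: 4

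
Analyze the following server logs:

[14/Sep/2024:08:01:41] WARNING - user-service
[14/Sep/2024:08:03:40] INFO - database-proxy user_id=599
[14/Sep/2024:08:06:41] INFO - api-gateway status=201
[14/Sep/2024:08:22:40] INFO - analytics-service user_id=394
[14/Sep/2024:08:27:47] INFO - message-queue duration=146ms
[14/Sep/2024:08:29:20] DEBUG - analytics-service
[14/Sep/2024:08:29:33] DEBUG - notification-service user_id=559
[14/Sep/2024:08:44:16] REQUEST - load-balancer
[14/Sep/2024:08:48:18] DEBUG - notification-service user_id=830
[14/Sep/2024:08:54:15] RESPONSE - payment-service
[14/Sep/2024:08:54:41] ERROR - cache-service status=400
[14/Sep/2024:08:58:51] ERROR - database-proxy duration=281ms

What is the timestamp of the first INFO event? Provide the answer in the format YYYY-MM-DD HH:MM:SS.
2024-09-14 08:03:40

To find the first event:

1. Filter for all INFO events
2. Sort by timestamp
3. Select the first one
4. Timestamp: 2024-09-14 08:03:40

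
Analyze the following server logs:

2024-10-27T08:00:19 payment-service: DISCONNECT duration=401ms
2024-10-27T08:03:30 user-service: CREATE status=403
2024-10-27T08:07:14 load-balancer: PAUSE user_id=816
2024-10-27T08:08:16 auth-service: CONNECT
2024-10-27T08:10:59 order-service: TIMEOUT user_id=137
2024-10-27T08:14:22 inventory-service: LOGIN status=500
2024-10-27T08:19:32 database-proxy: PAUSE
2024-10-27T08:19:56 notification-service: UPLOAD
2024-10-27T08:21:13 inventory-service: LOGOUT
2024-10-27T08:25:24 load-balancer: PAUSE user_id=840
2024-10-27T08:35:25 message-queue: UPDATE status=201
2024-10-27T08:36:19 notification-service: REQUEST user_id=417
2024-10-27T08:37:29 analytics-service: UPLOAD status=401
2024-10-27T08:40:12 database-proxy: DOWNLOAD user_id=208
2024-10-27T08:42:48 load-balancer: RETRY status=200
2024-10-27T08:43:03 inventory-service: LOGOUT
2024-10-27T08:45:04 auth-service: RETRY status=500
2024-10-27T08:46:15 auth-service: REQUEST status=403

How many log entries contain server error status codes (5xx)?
2

To find matching entries:

1. Pattern to match: server error status codes (5xx)
2. Scan each log entry for the pattern
3. Count matches: 2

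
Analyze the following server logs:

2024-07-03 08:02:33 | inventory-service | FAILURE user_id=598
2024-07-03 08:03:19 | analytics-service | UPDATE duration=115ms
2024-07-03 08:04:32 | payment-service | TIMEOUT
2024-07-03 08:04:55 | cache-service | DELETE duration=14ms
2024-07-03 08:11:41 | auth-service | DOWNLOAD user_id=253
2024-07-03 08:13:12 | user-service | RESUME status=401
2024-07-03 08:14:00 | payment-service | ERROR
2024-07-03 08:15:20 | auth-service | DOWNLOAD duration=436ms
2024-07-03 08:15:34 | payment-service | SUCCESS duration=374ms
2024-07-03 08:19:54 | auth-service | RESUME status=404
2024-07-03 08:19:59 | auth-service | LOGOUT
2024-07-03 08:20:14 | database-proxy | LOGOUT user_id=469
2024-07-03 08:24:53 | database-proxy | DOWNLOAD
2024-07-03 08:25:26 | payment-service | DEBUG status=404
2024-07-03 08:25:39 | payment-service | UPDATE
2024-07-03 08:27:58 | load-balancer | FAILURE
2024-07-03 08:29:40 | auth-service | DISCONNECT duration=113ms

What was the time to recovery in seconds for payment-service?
94

To calculate recovery time:

1. Find ERROR event for payment-service: 2024-07-03 08:14:00
2. Find next SUCCESS event for payment-service: 2024-07-03 08:15:34
3. Recovery time: 2024-07-03 08:15:34 - 2024-07-03 08:14:00 = 94 seconds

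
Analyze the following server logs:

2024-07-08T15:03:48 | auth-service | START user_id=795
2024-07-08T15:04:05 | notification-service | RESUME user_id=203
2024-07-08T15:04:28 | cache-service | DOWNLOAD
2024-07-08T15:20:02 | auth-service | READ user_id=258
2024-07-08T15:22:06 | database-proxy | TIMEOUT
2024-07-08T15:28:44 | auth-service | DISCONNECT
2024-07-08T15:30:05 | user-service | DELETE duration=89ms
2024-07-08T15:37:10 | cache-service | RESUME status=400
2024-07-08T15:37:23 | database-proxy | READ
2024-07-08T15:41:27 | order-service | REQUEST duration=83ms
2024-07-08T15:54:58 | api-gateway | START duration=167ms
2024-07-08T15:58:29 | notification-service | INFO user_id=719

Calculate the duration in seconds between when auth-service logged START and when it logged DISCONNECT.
1496

To find the time between events:

1. Locate the first START event for auth-service: 2024-07-08T15:03:48
2. Locate the first DISCONNECT event for auth-service: 2024-07-08T15:28:44
3. Calculate the difference: 2024-07-08T15:28:44 - 2024-07-08T15:03:48 = 1496 seconds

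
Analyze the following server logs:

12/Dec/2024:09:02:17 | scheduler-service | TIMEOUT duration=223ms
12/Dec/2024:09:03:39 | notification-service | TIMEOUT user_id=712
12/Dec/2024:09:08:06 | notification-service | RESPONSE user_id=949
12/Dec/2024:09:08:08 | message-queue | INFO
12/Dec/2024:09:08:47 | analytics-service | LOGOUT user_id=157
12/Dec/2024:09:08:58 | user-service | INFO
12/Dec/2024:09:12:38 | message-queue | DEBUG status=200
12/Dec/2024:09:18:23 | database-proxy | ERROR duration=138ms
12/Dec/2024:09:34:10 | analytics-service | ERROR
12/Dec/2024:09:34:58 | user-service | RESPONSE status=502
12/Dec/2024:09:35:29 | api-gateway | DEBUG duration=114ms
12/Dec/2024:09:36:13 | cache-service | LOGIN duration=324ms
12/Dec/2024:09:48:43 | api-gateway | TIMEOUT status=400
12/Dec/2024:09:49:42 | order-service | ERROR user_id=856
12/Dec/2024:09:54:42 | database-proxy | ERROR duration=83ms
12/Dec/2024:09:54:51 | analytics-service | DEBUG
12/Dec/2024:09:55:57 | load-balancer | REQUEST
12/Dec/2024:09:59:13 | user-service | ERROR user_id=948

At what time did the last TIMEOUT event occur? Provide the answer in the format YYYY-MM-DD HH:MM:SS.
2024-12-12 09:48:43

To find the last event:

1. Filter for all TIMEOUT events
2. Sort by timestamp
3. Select the last one
4. Timestamp: 2024-12-12 09:48:43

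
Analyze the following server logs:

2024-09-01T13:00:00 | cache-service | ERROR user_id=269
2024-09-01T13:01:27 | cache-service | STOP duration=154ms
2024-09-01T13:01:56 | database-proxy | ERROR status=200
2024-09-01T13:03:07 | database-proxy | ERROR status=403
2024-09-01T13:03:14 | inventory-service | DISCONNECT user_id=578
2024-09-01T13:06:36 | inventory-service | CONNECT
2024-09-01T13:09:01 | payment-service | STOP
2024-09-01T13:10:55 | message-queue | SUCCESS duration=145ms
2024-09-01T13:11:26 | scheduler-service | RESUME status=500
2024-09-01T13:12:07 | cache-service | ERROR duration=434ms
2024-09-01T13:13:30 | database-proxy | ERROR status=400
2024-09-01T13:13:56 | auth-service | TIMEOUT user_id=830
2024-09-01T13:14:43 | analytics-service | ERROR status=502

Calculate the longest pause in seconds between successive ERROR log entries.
540

To find the longest gap:

1. Extract all ERROR events in chronological order
2. Calculate time differences between consecutive events
3. Find the maximum difference
4. Longest gap: 540 seconds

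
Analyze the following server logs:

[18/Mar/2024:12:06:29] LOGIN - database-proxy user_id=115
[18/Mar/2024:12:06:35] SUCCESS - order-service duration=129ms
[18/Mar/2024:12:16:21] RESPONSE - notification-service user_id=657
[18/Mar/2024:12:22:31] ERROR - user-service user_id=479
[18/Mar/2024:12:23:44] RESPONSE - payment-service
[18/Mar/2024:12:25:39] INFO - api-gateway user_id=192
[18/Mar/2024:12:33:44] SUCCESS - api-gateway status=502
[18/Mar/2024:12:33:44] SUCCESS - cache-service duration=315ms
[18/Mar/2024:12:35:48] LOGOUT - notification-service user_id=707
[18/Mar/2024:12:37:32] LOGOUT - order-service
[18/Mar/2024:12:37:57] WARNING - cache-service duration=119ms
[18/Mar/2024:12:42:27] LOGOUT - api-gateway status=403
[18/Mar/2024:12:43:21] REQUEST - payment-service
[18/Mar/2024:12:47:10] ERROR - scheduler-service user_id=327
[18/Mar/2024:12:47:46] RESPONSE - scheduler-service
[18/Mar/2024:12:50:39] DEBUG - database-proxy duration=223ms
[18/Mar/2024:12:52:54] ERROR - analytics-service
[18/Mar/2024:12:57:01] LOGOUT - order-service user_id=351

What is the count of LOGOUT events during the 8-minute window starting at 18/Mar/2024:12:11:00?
0

To count events in the time window:

1. Window boundaries: 18/Mar/2024:12:11:00 to 18/Mar/2024:12:19:00
2. Filter for LOGOUT events within this window
3. Count matching events: 0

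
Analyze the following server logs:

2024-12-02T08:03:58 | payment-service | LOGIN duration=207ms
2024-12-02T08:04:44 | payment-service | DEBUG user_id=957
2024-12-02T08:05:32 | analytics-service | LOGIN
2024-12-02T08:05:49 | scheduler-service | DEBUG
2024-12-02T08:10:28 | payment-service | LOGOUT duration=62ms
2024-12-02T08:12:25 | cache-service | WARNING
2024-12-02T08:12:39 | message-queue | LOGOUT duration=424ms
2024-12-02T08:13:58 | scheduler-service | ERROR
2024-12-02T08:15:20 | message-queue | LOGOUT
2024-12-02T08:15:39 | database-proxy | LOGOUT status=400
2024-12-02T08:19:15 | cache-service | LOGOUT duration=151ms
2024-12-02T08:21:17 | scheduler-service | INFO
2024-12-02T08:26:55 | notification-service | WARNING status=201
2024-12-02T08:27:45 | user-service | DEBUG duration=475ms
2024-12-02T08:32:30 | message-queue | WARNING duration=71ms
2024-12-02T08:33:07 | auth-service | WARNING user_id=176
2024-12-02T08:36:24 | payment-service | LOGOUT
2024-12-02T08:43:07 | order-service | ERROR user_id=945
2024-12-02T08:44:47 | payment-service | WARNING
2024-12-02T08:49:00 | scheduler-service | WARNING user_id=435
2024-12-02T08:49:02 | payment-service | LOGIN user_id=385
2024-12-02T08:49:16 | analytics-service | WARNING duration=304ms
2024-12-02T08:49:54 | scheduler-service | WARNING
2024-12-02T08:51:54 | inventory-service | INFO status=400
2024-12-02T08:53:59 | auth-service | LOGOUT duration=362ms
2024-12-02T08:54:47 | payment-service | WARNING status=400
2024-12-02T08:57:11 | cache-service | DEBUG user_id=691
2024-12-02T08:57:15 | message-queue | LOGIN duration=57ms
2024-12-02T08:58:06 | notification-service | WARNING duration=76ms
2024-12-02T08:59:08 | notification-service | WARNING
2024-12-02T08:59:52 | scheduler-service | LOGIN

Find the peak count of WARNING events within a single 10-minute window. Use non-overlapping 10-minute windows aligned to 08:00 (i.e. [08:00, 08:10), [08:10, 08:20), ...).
4

To find the burst window:

1. Divide the log period into non-overlapping 10-minute windows starting at 08:00
2. Count WARNING events in each window
3. Find the window with maximum count
4. Maximum events in a window: 4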